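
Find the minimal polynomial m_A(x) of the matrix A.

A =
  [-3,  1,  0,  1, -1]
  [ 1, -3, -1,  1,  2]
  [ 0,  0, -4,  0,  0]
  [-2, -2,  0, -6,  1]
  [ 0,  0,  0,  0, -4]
x^3 + 12*x^2 + 48*x + 64

The characteristic polynomial is χ_A(x) = (x + 4)^5, so the eigenvalues are known. The minimal polynomial is
  m_A(x) = Π_λ (x − λ)^{k_λ}
where k_λ is the size of the *largest* Jordan block for λ (equivalently, the smallest k with (A − λI)^k v = 0 for every generalised eigenvector v of λ).

  λ = -4: largest Jordan block has size 3, contributing (x + 4)^3

So m_A(x) = (x + 4)^3 = x^3 + 12*x^2 + 48*x + 64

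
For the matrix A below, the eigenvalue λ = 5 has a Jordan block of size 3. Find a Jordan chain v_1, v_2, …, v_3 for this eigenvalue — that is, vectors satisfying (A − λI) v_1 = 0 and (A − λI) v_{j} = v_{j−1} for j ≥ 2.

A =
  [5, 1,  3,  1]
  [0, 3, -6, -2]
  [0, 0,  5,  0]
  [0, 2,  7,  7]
A Jordan chain for λ = 5 of length 3:
v_1 = (1, -2, 0, 2)ᵀ
v_2 = (3, -6, 0, 7)ᵀ
v_3 = (0, 0, 1, 0)ᵀ

Let N = A − (5)·I. We want v_3 with N^3 v_3 = 0 but N^2 v_3 ≠ 0; then v_{j-1} := N · v_j for j = 3, …, 2.

Pick v_3 = (0, 0, 1, 0)ᵀ.
Then v_2 = N · v_3 = (3, -6, 0, 7)ᵀ.
Then v_1 = N · v_2 = (1, -2, 0, 2)ᵀ.

Sanity check: (A − (5)·I) v_1 = (0, 0, 0, 0)ᵀ = 0. ✓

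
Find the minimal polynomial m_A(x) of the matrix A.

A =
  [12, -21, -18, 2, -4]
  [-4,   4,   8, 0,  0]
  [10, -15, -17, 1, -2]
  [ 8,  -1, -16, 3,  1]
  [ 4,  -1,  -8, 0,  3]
x^5 - 5*x^4 - 5*x^3 + 45*x^2 - 108

The characteristic polynomial is χ_A(x) = (x - 3)^3*(x + 2)^2, so the eigenvalues are known. The minimal polynomial is
  m_A(x) = Π_λ (x − λ)^{k_λ}
where k_λ is the size of the *largest* Jordan block for λ (equivalently, the smallest k with (A − λI)^k v = 0 for every generalised eigenvector v of λ).

  λ = -2: largest Jordan block has size 2, contributing (x + 2)^2
  λ = 3: largest Jordan block has size 3, contributing (x − 3)^3

So m_A(x) = (x - 3)^3*(x + 2)^2 = x^5 - 5*x^4 - 5*x^3 + 45*x^2 - 108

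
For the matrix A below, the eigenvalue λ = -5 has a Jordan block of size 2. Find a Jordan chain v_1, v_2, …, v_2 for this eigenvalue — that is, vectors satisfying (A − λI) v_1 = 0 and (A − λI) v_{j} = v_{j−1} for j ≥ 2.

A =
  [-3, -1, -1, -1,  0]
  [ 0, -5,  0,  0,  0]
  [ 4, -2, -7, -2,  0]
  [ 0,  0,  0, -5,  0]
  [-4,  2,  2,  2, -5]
A Jordan chain for λ = -5 of length 2:
v_1 = (2, 0, 4, 0, -4)ᵀ
v_2 = (1, 0, 0, 0, 0)ᵀ

Let N = A − (-5)·I. We want v_2 with N^2 v_2 = 0 but N^1 v_2 ≠ 0; then v_{j-1} := N · v_j for j = 2, …, 2.

Pick v_2 = (1, 0, 0, 0, 0)ᵀ.
Then v_1 = N · v_2 = (2, 0, 4, 0, -4)ᵀ.

Sanity check: (A − (-5)·I) v_1 = (0, 0, 0, 0, 0)ᵀ = 0. ✓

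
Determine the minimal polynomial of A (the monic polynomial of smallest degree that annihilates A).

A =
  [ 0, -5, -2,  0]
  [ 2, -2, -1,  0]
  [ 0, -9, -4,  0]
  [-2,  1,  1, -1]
x^3 + 6*x^2 + 9*x + 4

The characteristic polynomial is χ_A(x) = (x + 1)^3*(x + 4), so the eigenvalues are known. The minimal polynomial is
  m_A(x) = Π_λ (x − λ)^{k_λ}
where k_λ is the size of the *largest* Jordan block for λ (equivalently, the smallest k with (A − λI)^k v = 0 for every generalised eigenvector v of λ).

  λ = -4: largest Jordan block has size 1, contributing (x + 4)
  λ = -1: largest Jordan block has size 2, contributing (x + 1)^2

So m_A(x) = (x + 1)^2*(x + 4) = x^3 + 6*x^2 + 9*x + 4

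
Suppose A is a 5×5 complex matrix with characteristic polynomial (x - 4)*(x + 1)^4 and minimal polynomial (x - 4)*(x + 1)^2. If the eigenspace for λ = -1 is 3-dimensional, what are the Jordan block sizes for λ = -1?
Block sizes for λ = -1: [2, 1, 1]

Step 1 — from the characteristic polynomial, algebraic multiplicity of λ = -1 is 4. From dim ker(A − (-1)·I) = 3, there are exactly 3 Jordan blocks for λ = -1.
Step 2 — from the minimal polynomial, the factor (x + 1)^2 tells us the largest block for λ = -1 has size 2.
Step 3 — with total size 4, 3 blocks, and largest block 2, the block sizes (in nonincreasing order) are [2, 1, 1].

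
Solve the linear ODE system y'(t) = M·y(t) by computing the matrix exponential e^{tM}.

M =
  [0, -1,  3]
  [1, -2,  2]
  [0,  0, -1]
e^{tM} =
  [t*exp(-t) + exp(-t), -t*exp(-t), t^2*exp(-t)/2 + 3*t*exp(-t)]
  [t*exp(-t), -t*exp(-t) + exp(-t), t^2*exp(-t)/2 + 2*t*exp(-t)]
  [0, 0, exp(-t)]

Strategy: write M = P · J · P⁻¹ where J is a Jordan canonical form, so e^{tM} = P · e^{tJ} · P⁻¹, and e^{tJ} can be computed block-by-block.

M has Jordan form
J =
  [-1,  1,  0]
  [ 0, -1,  1]
  [ 0,  0, -1]
(up to reordering of blocks).

Per-block formulas:
  For a 3×3 Jordan block J_3(-1): exp(t · J_3(-1)) = e^(-1t)·(I + t·N + (t^2/2)·N^2), where N is the 3×3 nilpotent shift.

After assembling e^{tJ} and conjugating by P, we get:

e^{tM} =
  [t*exp(-t) + exp(-t), -t*exp(-t), t^2*exp(-t)/2 + 3*t*exp(-t)]
  [t*exp(-t), -t*exp(-t) + exp(-t), t^2*exp(-t)/2 + 2*t*exp(-t)]
  [0, 0, exp(-t)]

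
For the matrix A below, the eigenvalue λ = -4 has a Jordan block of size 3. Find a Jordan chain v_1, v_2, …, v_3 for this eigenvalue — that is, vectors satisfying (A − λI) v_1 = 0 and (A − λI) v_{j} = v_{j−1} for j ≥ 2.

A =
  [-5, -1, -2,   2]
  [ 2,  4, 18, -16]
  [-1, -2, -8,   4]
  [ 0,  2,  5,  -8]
A Jordan chain for λ = -4 of length 3:
v_1 = (0, 2, 0, 1)ᵀ
v_2 = (0, -6, 1, -2)ᵀ
v_3 = (1, -1, 0, 0)ᵀ

Let N = A − (-4)·I. We want v_3 with N^3 v_3 = 0 but N^2 v_3 ≠ 0; then v_{j-1} := N · v_j for j = 3, …, 2.

Pick v_3 = (1, -1, 0, 0)ᵀ.
Then v_2 = N · v_3 = (0, -6, 1, -2)ᵀ.
Then v_1 = N · v_2 = (0, 2, 0, 1)ᵀ.

Sanity check: (A − (-4)·I) v_1 = (0, 0, 0, 0)ᵀ = 0. ✓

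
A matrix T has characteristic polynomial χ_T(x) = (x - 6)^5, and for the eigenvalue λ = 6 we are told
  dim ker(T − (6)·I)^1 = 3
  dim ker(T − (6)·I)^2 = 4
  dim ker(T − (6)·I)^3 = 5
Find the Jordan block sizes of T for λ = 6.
Block sizes for λ = 6: [3, 1, 1]

From the dimensions of kernels of powers, the number of Jordan blocks of size at least j is d_j − d_{j−1} where d_j = dim ker(N^j) (with d_0 = 0). Computing the differences gives [3, 1, 1].
The number of blocks of size exactly k is (#blocks of size ≥ k) − (#blocks of size ≥ k + 1), so the partition is: 2 block(s) of size 1, 1 block(s) of size 3.
In nonincreasing order the block sizes are [3, 1, 1].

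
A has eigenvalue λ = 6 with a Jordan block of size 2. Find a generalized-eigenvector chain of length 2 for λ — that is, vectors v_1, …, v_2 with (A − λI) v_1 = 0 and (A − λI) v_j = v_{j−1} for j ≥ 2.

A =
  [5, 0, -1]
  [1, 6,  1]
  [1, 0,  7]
A Jordan chain for λ = 6 of length 2:
v_1 = (-1, 1, 1)ᵀ
v_2 = (1, 0, 0)ᵀ

Let N = A − (6)·I. We want v_2 with N^2 v_2 = 0 but N^1 v_2 ≠ 0; then v_{j-1} := N · v_j for j = 2, …, 2.

Pick v_2 = (1, 0, 0)ᵀ.
Then v_1 = N · v_2 = (-1, 1, 1)ᵀ.

Sanity check: (A − (6)·I) v_1 = (0, 0, 0)ᵀ = 0. ✓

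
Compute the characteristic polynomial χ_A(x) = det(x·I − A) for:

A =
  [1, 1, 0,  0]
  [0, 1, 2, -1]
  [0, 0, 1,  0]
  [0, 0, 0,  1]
x^4 - 4*x^3 + 6*x^2 - 4*x + 1

Expanding det(x·I − A) (e.g. by cofactor expansion or by noting that A is similar to its Jordan form J, which has the same characteristic polynomial as A) gives
  χ_A(x) = x^4 - 4*x^3 + 6*x^2 - 4*x + 1
which factors as (x - 1)^4. The eigenvalues (with algebraic multiplicities) are λ = 1 with multiplicity 4.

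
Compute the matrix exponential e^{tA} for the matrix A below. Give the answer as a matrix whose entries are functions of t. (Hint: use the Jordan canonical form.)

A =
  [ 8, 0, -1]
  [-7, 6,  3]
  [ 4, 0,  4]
e^{tA} =
  [2*t*exp(6*t) + exp(6*t), 0, -t*exp(6*t)]
  [-t^2*exp(6*t) - 7*t*exp(6*t), exp(6*t), t^2*exp(6*t)/2 + 3*t*exp(6*t)]
  [4*t*exp(6*t), 0, -2*t*exp(6*t) + exp(6*t)]

Strategy: write A = P · J · P⁻¹ where J is a Jordan canonical form, so e^{tA} = P · e^{tJ} · P⁻¹, and e^{tJ} can be computed block-by-block.

A has Jordan form
J =
  [6, 1, 0]
  [0, 6, 1]
  [0, 0, 6]
(up to reordering of blocks).

Per-block formulas:
  For a 3×3 Jordan block J_3(6): exp(t · J_3(6)) = e^(6t)·(I + t·N + (t^2/2)·N^2), where N is the 3×3 nilpotent shift.

After assembling e^{tJ} and conjugating by P, we get:

e^{tA} =
  [2*t*exp(6*t) + exp(6*t), 0, -t*exp(6*t)]
  [-t^2*exp(6*t) - 7*t*exp(6*t), exp(6*t), t^2*exp(6*t)/2 + 3*t*exp(6*t)]
  [4*t*exp(6*t), 0, -2*t*exp(6*t) + exp(6*t)]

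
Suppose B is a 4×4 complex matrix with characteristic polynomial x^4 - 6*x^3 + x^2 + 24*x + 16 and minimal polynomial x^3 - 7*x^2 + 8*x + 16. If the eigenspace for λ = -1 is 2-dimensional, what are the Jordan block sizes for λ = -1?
Block sizes for λ = -1: [1, 1]

Step 1 — from the characteristic polynomial, algebraic multiplicity of λ = -1 is 2. From dim ker(B − (-1)·I) = 2, there are exactly 2 Jordan blocks for λ = -1.
Step 2 — from the minimal polynomial, the factor (x + 1) tells us the largest block for λ = -1 has size 1.
Step 3 — with total size 2, 2 blocks, and largest block 1, the block sizes (in nonincreasing order) are [1, 1].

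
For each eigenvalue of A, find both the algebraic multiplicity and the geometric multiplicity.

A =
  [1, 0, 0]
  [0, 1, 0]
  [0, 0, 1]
λ = 1: alg = 3, geom = 3

Step 1 — factor the characteristic polynomial to read off the algebraic multiplicities:
  χ_A(x) = (x - 1)^3

Step 2 — compute geometric multiplicities via the rank-nullity identity g(λ) = n − rank(A − λI):
  rank(A − (1)·I) = 0, so dim ker(A − (1)·I) = n − 0 = 3

Summary:
  λ = 1: algebraic multiplicity = 3, geometric multiplicity = 3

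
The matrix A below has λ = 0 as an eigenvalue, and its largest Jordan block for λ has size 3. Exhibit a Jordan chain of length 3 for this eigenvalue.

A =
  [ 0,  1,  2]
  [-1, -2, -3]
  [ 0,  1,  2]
A Jordan chain for λ = 0 of length 3:
v_1 = (-1, 2, -1)ᵀ
v_2 = (0, -1, 0)ᵀ
v_3 = (1, 0, 0)ᵀ

Let N = A − (0)·I. We want v_3 with N^3 v_3 = 0 but N^2 v_3 ≠ 0; then v_{j-1} := N · v_j for j = 3, …, 2.

Pick v_3 = (1, 0, 0)ᵀ.
Then v_2 = N · v_3 = (0, -1, 0)ᵀ.
Then v_1 = N · v_2 = (-1, 2, -1)ᵀ.

Sanity check: (A − (0)·I) v_1 = (0, 0, 0)ᵀ = 0. ✓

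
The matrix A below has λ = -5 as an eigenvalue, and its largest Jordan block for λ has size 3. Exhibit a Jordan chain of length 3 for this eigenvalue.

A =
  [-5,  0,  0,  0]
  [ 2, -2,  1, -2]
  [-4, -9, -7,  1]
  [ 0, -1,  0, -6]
A Jordan chain for λ = -5 of length 3:
v_1 = (0, 2, -10, -2)ᵀ
v_2 = (0, 2, -4, 0)ᵀ
v_3 = (1, 0, 0, 0)ᵀ

Let N = A − (-5)·I. We want v_3 with N^3 v_3 = 0 but N^2 v_3 ≠ 0; then v_{j-1} := N · v_j for j = 3, …, 2.

Pick v_3 = (1, 0, 0, 0)ᵀ.
Then v_2 = N · v_3 = (0, 2, -4, 0)ᵀ.
Then v_1 = N · v_2 = (0, 2, -10, -2)ᵀ.

Sanity check: (A − (-5)·I) v_1 = (0, 0, 0, 0)ᵀ = 0. ✓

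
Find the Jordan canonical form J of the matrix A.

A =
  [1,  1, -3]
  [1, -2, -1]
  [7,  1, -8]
J_3(-3)

The characteristic polynomial is
  det(x·I − A) = x^3 + 9*x^2 + 27*x + 27 = (x + 3)^3

Eigenvalues and multiplicities (the geometric multiplicity of λ is n − rank(A − λI), which equals the number of Jordan blocks for λ):
  λ = -3: algebraic multiplicity = 3, geometric multiplicity = 1

Determining the block sizes for each eigenvalue:
  λ = -3: one block (gm = 1), so the single block has size am = 3 → block sizes [3]

Assembling the blocks gives a Jordan form
J =
  [-3,  1,  0]
  [ 0, -3,  1]
  [ 0,  0, -3]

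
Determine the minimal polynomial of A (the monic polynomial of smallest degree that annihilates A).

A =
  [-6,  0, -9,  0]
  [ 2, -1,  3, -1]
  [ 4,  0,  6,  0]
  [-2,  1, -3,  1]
x^2

The characteristic polynomial is χ_A(x) = x^4, so the eigenvalues are known. The minimal polynomial is
  m_A(x) = Π_λ (x − λ)^{k_λ}
where k_λ is the size of the *largest* Jordan block for λ (equivalently, the smallest k with (A − λI)^k v = 0 for every generalised eigenvector v of λ).

  λ = 0: largest Jordan block has size 2, contributing (x − 0)^2

So m_A(x) = x^2 = x^2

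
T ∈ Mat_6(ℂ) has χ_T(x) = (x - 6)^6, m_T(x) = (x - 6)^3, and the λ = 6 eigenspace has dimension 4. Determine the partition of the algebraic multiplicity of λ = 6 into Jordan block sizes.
Block sizes for λ = 6: [3, 1, 1, 1]

Step 1 — from the characteristic polynomial, algebraic multiplicity of λ = 6 is 6. From dim ker(T − (6)·I) = 4, there are exactly 4 Jordan blocks for λ = 6.
Step 2 — from the minimal polynomial, the factor (x − 6)^3 tells us the largest block for λ = 6 has size 3.
Step 3 — with total size 6, 4 blocks, and largest block 3, the block sizes (in nonincreasing order) are [3, 1, 1, 1].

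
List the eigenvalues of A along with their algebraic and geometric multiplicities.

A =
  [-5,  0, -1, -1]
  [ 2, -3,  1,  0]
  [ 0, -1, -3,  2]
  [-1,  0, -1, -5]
λ = -4: alg = 4, geom = 2

Step 1 — factor the characteristic polynomial to read off the algebraic multiplicities:
  χ_A(x) = (x + 4)^4

Step 2 — compute geometric multiplicities via the rank-nullity identity g(λ) = n − rank(A − λI):
  rank(A − (-4)·I) = 2, so dim ker(A − (-4)·I) = n − 2 = 2

Summary:
  λ = -4: algebraic multiplicity = 4, geometric multiplicity = 2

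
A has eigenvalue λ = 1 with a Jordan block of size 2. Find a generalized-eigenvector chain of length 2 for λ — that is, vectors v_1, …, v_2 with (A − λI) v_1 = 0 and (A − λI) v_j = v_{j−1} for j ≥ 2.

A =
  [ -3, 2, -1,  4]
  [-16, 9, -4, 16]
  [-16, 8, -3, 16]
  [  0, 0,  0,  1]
A Jordan chain for λ = 1 of length 2:
v_1 = (-4, -16, -16, 0)ᵀ
v_2 = (1, 0, 0, 0)ᵀ

Let N = A − (1)·I. We want v_2 with N^2 v_2 = 0 but N^1 v_2 ≠ 0; then v_{j-1} := N · v_j for j = 2, …, 2.

Pick v_2 = (1, 0, 0, 0)ᵀ.
Then v_1 = N · v_2 = (-4, -16, -16, 0)ᵀ.

Sanity check: (A − (1)·I) v_1 = (0, 0, 0, 0)ᵀ = 0. ✓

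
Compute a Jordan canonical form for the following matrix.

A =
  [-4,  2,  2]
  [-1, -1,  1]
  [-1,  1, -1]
J_2(-2) ⊕ J_1(-2)

The characteristic polynomial is
  det(x·I − A) = x^3 + 6*x^2 + 12*x + 8 = (x + 2)^3

Eigenvalues and multiplicities (the geometric multiplicity of λ is n − rank(A − λI), which equals the number of Jordan blocks for λ):
  λ = -2: algebraic multiplicity = 3, geometric multiplicity = 2

Determining the block sizes for each eigenvalue:
  λ = -2: 2 blocks summing to 3 forces exactly one block of size 2 and the rest size 1 → block sizes [2, 1]

Assembling the blocks gives a Jordan form
J =
  [-2,  1,  0]
  [ 0, -2,  0]
  [ 0,  0, -2]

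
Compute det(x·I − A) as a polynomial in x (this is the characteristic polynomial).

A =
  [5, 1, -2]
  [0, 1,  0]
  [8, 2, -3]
x^3 - 3*x^2 + 3*x - 1

Expanding det(x·I − A) (e.g. by cofactor expansion or by noting that A is similar to its Jordan form J, which has the same characteristic polynomial as A) gives
  χ_A(x) = x^3 - 3*x^2 + 3*x - 1
which factors as (x - 1)^3. The eigenvalues (with algebraic multiplicities) are λ = 1 with multiplicity 3.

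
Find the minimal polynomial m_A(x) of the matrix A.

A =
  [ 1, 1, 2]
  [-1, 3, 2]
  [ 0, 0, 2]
x^2 - 4*x + 4

The characteristic polynomial is χ_A(x) = (x - 2)^3, so the eigenvalues are known. The minimal polynomial is
  m_A(x) = Π_λ (x − λ)^{k_λ}
where k_λ is the size of the *largest* Jordan block for λ (equivalently, the smallest k with (A − λI)^k v = 0 for every generalised eigenvector v of λ).

  λ = 2: largest Jordan block has size 2, contributing (x − 2)^2

So m_A(x) = (x - 2)^2 = x^2 - 4*x + 4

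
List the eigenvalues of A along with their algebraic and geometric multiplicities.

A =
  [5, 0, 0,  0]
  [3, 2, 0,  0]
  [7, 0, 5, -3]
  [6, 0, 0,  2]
λ = 2: alg = 2, geom = 2; λ = 5: alg = 2, geom = 1

Step 1 — factor the characteristic polynomial to read off the algebraic multiplicities:
  χ_A(x) = (x - 5)^2*(x - 2)^2

Step 2 — compute geometric multiplicities via the rank-nullity identity g(λ) = n − rank(A − λI):
  rank(A − (2)·I) = 2, so dim ker(A − (2)·I) = n − 2 = 2
  rank(A − (5)·I) = 3, so dim ker(A − (5)·I) = n − 3 = 1

Summary:
  λ = 2: algebraic multiplicity = 2, geometric multiplicity = 2
  λ = 5: algebraic multiplicity = 2, geometric multiplicity = 1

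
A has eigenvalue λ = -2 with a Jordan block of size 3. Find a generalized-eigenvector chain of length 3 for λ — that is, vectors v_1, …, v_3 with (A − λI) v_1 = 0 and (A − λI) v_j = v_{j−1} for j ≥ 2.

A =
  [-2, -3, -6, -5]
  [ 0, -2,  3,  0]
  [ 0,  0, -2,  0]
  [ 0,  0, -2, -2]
A Jordan chain for λ = -2 of length 3:
v_1 = (1, 0, 0, 0)ᵀ
v_2 = (-6, 3, 0, -2)ᵀ
v_3 = (0, 0, 1, 0)ᵀ

Let N = A − (-2)·I. We want v_3 with N^3 v_3 = 0 but N^2 v_3 ≠ 0; then v_{j-1} := N · v_j for j = 3, …, 2.

Pick v_3 = (0, 0, 1, 0)ᵀ.
Then v_2 = N · v_3 = (-6, 3, 0, -2)ᵀ.
Then v_1 = N · v_2 = (1, 0, 0, 0)ᵀ.

Sanity check: (A − (-2)·I) v_1 = (0, 0, 0, 0)ᵀ = 0. ✓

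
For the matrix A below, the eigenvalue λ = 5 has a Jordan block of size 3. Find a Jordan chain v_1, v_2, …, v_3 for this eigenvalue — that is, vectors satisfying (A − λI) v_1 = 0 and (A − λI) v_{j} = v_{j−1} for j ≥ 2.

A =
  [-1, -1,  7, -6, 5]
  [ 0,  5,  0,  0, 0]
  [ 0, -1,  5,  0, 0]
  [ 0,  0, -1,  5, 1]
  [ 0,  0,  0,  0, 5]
A Jordan chain for λ = 5 of length 3:
v_1 = (-1, 0, 0, 1, 0)ᵀ
v_2 = (-1, 0, -1, 0, 0)ᵀ
v_3 = (0, 1, 0, 0, 0)ᵀ

Let N = A − (5)·I. We want v_3 with N^3 v_3 = 0 but N^2 v_3 ≠ 0; then v_{j-1} := N · v_j for j = 3, …, 2.

Pick v_3 = (0, 1, 0, 0, 0)ᵀ.
Then v_2 = N · v_3 = (-1, 0, -1, 0, 0)ᵀ.
Then v_1 = N · v_2 = (-1, 0, 0, 1, 0)ᵀ.

Sanity check: (A − (5)·I) v_1 = (0, 0, 0, 0, 0)ᵀ = 0. ✓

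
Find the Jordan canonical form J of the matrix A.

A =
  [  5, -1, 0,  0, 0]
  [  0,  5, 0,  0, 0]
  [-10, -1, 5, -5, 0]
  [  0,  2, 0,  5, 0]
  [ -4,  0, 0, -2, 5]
J_2(5) ⊕ J_2(5) ⊕ J_1(5)

The characteristic polynomial is
  det(x·I − A) = x^5 - 25*x^4 + 250*x^3 - 1250*x^2 + 3125*x - 3125 = (x - 5)^5

Eigenvalues and multiplicities (the geometric multiplicity of λ is n − rank(A − λI), which equals the number of Jordan blocks for λ):
  λ = 5: algebraic multiplicity = 5, geometric multiplicity = 3

Determining the block sizes for each eigenvalue:
  λ = 5: with am = 5 and gm = 3, the partition is not yet determined (e.g. several partitions of 5 into 3 parts exist). Let N = A − (5)·I. Computing rank(N^1) = 2, rank(N^2) = 0; the number of blocks of size ≥ j is rank(N^{j−1}) − rank(N^j), giving [3, 2]. So we have 2 block(s) of size 2, 1 block(s) of size 1 → block sizes [2, 2, 1]

Assembling the blocks gives a Jordan form
J =
  [5, 1, 0, 0, 0]
  [0, 5, 0, 0, 0]
  [0, 0, 5, 1, 0]
  [0, 0, 0, 5, 0]
  [0, 0, 0, 0, 5]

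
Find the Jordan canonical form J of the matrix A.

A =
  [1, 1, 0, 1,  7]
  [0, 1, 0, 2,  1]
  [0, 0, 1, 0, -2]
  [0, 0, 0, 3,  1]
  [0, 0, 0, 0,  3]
J_2(1) ⊕ J_1(1) ⊕ J_2(3)

The characteristic polynomial is
  det(x·I − A) = x^5 - 9*x^4 + 30*x^3 - 46*x^2 + 33*x - 9 = (x - 3)^2*(x - 1)^3

Eigenvalues and multiplicities (the geometric multiplicity of λ is n − rank(A − λI), which equals the number of Jordan blocks for λ):
  λ = 1: algebraic multiplicity = 3, geometric multiplicity = 2
  λ = 3: algebraic multiplicity = 2, geometric multiplicity = 1

Determining the block sizes for each eigenvalue:
  λ = 1: 2 blocks summing to 3 forces exactly one block of size 2 and the rest size 1 → block sizes [2, 1]
  λ = 3: one block (gm = 1), so the single block has size am = 2 → block sizes [2]

Assembling the blocks gives a Jordan form
J =
  [1, 1, 0, 0, 0]
  [0, 1, 0, 0, 0]
  [0, 0, 1, 0, 0]
  [0, 0, 0, 3, 1]
  [0, 0, 0, 0, 3]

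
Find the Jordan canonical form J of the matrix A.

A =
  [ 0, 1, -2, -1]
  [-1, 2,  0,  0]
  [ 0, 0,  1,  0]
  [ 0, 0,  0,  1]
J_3(1) ⊕ J_1(1)

The characteristic polynomial is
  det(x·I − A) = x^4 - 4*x^3 + 6*x^2 - 4*x + 1 = (x - 1)^4

Eigenvalues and multiplicities (the geometric multiplicity of λ is n − rank(A − λI), which equals the number of Jordan blocks for λ):
  λ = 1: algebraic multiplicity = 4, geometric multiplicity = 2

Determining the block sizes for each eigenvalue:
  λ = 1: with am = 4 and gm = 2, the partition is not yet determined (e.g. several partitions of 4 into 2 parts exist). Let N = A − (1)·I. Computing rank(N^1) = 2, rank(N^2) = 1, rank(N^3) = 0; the number of blocks of size ≥ j is rank(N^{j−1}) − rank(N^j), giving [2, 1, 1]. So we have 1 block(s) of size 3, 1 block(s) of size 1 → block sizes [3, 1]

Assembling the blocks gives a Jordan form
J =
  [1, 1, 0, 0]
  [0, 1, 1, 0]
  [0, 0, 1, 0]
  [0, 0, 0, 1]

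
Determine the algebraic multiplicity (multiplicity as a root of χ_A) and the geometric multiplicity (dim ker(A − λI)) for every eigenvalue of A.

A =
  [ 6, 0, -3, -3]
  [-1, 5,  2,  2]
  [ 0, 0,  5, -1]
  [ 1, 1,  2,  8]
λ = 6: alg = 4, geom = 2

Step 1 — factor the characteristic polynomial to read off the algebraic multiplicities:
  χ_A(x) = (x - 6)^4

Step 2 — compute geometric multiplicities via the rank-nullity identity g(λ) = n − rank(A − λI):
  rank(A − (6)·I) = 2, so dim ker(A − (6)·I) = n − 2 = 2

Summary:
  λ = 6: algebraic multiplicity = 4, geometric multiplicity = 2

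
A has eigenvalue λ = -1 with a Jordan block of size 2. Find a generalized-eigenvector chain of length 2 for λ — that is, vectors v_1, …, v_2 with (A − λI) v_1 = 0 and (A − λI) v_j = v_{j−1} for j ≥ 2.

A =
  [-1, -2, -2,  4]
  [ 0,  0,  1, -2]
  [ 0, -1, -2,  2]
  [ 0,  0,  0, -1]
A Jordan chain for λ = -1 of length 2:
v_1 = (-2, 1, -1, 0)ᵀ
v_2 = (0, 1, 0, 0)ᵀ

Let N = A − (-1)·I. We want v_2 with N^2 v_2 = 0 but N^1 v_2 ≠ 0; then v_{j-1} := N · v_j for j = 2, …, 2.

Pick v_2 = (0, 1, 0, 0)ᵀ.
Then v_1 = N · v_2 = (-2, 1, -1, 0)ᵀ.

Sanity check: (A − (-1)·I) v_1 = (0, 0, 0, 0)ᵀ = 0. ✓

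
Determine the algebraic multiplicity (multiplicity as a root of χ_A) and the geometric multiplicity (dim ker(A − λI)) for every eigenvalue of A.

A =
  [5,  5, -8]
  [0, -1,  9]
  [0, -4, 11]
λ = 5: alg = 3, geom = 1

Step 1 — factor the characteristic polynomial to read off the algebraic multiplicities:
  χ_A(x) = (x - 5)^3

Step 2 — compute geometric multiplicities via the rank-nullity identity g(λ) = n − rank(A − λI):
  rank(A − (5)·I) = 2, so dim ker(A − (5)·I) = n − 2 = 1

Summary:
  λ = 5: algebraic multiplicity = 3, geometric multiplicity = 1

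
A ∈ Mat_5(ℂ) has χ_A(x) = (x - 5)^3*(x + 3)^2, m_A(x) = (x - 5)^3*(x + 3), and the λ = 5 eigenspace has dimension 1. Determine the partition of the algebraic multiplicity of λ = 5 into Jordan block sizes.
Block sizes for λ = 5: [3]

Step 1 — from the characteristic polynomial, algebraic multiplicity of λ = 5 is 3. From dim ker(A − (5)·I) = 1, there are exactly 1 Jordan blocks for λ = 5.
Step 2 — from the minimal polynomial, the factor (x − 5)^3 tells us the largest block for λ = 5 has size 3.
Step 3 — with total size 3, 1 blocks, and largest block 3, the block sizes (in nonincreasing order) are [3].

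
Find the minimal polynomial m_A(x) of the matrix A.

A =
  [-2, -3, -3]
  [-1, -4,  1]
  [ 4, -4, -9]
x^2 + 10*x + 25

The characteristic polynomial is χ_A(x) = (x + 5)^3, so the eigenvalues are known. The minimal polynomial is
  m_A(x) = Π_λ (x − λ)^{k_λ}
where k_λ is the size of the *largest* Jordan block for λ (equivalently, the smallest k with (A − λI)^k v = 0 for every generalised eigenvector v of λ).

  λ = -5: largest Jordan block has size 2, contributing (x + 5)^2

So m_A(x) = (x + 5)^2 = x^2 + 10*x + 25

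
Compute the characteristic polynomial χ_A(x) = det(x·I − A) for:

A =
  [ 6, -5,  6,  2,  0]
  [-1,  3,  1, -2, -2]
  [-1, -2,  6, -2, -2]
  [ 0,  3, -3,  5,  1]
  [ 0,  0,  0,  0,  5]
x^5 - 25*x^4 + 250*x^3 - 1250*x^2 + 3125*x - 3125

Expanding det(x·I − A) (e.g. by cofactor expansion or by noting that A is similar to its Jordan form J, which has the same characteristic polynomial as A) gives
  χ_A(x) = x^5 - 25*x^4 + 250*x^3 - 1250*x^2 + 3125*x - 3125
which factors as (x - 5)^5. The eigenvalues (with algebraic multiplicities) are λ = 5 with multiplicity 5.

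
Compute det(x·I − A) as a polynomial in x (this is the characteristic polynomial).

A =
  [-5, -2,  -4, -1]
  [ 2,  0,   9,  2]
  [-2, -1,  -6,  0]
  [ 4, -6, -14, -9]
x^4 + 20*x^3 + 150*x^2 + 500*x + 625

Expanding det(x·I − A) (e.g. by cofactor expansion or by noting that A is similar to its Jordan form J, which has the same characteristic polynomial as A) gives
  χ_A(x) = x^4 + 20*x^3 + 150*x^2 + 500*x + 625
which factors as (x + 5)^4. The eigenvalues (with algebraic multiplicities) are λ = -5 with multiplicity 4.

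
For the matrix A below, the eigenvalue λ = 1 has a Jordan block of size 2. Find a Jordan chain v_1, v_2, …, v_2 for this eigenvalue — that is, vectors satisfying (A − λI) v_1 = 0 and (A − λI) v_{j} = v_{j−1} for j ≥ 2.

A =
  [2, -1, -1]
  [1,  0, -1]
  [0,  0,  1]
A Jordan chain for λ = 1 of length 2:
v_1 = (1, 1, 0)ᵀ
v_2 = (1, 0, 0)ᵀ

Let N = A − (1)·I. We want v_2 with N^2 v_2 = 0 but N^1 v_2 ≠ 0; then v_{j-1} := N · v_j for j = 2, …, 2.

Pick v_2 = (1, 0, 0)ᵀ.
Then v_1 = N · v_2 = (1, 1, 0)ᵀ.

Sanity check: (A − (1)·I) v_1 = (0, 0, 0)ᵀ = 0. ✓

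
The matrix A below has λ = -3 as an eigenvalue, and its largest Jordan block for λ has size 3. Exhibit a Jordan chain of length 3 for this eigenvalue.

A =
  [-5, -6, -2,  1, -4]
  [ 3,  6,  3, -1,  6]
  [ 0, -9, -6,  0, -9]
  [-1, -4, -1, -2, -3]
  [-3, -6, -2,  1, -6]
A Jordan chain for λ = -3 of length 3:
v_1 = (-1, 1, 0, 0, -1)ᵀ
v_2 = (2, -3, 3, -1, 2)ᵀ
v_3 = (0, 2, -7, 0, 0)ᵀ

Let N = A − (-3)·I. We want v_3 with N^3 v_3 = 0 but N^2 v_3 ≠ 0; then v_{j-1} := N · v_j for j = 3, …, 2.

Pick v_3 = (0, 2, -7, 0, 0)ᵀ.
Then v_2 = N · v_3 = (2, -3, 3, -1, 2)ᵀ.
Then v_1 = N · v_2 = (-1, 1, 0, 0, -1)ᵀ.

Sanity check: (A − (-3)·I) v_1 = (0, 0, 0, 0, 0)ᵀ = 0. ✓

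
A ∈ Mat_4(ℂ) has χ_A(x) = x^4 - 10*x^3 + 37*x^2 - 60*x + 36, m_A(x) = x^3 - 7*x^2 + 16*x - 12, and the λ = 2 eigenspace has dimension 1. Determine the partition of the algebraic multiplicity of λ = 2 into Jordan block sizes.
Block sizes for λ = 2: [2]

Step 1 — from the characteristic polynomial, algebraic multiplicity of λ = 2 is 2. From dim ker(A − (2)·I) = 1, there are exactly 1 Jordan blocks for λ = 2.
Step 2 — from the minimal polynomial, the factor (x − 2)^2 tells us the largest block for λ = 2 has size 2.
Step 3 — with total size 2, 1 blocks, and largest block 2, the block sizes (in nonincreasing order) are [2].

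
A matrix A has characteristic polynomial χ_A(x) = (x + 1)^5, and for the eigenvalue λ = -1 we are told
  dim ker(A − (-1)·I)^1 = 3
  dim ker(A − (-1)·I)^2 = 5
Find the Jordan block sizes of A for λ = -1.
Block sizes for λ = -1: [2, 2, 1]

From the dimensions of kernels of powers, the number of Jordan blocks of size at least j is d_j − d_{j−1} where d_j = dim ker(N^j) (with d_0 = 0). Computing the differences gives [3, 2].
The number of blocks of size exactly k is (#blocks of size ≥ k) − (#blocks of size ≥ k + 1), so the partition is: 1 block(s) of size 1, 2 block(s) of size 2.
In nonincreasing order the block sizes are [2, 2, 1].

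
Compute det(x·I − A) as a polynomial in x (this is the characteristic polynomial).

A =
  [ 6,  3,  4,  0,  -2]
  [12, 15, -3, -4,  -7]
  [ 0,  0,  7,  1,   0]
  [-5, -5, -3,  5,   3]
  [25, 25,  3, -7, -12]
x^5 - 21*x^4 + 174*x^3 - 710*x^2 + 1425*x - 1125

Expanding det(x·I − A) (e.g. by cofactor expansion or by noting that A is similar to its Jordan form J, which has the same characteristic polynomial as A) gives
  χ_A(x) = x^5 - 21*x^4 + 174*x^3 - 710*x^2 + 1425*x - 1125
which factors as (x - 5)^3*(x - 3)^2. The eigenvalues (with algebraic multiplicities) are λ = 3 with multiplicity 2, λ = 5 with multiplicity 3.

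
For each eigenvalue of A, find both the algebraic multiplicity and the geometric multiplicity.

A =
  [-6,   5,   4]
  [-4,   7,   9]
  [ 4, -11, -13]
λ = -4: alg = 3, geom = 1

Step 1 — factor the characteristic polynomial to read off the algebraic multiplicities:
  χ_A(x) = (x + 4)^3

Step 2 — compute geometric multiplicities via the rank-nullity identity g(λ) = n − rank(A − λI):
  rank(A − (-4)·I) = 2, so dim ker(A − (-4)·I) = n − 2 = 1

Summary:
  λ = -4: algebraic multiplicity = 3, geometric multiplicity = 1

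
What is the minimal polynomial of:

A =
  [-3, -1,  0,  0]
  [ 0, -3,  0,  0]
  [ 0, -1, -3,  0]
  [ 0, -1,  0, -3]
x^2 + 6*x + 9

The characteristic polynomial is χ_A(x) = (x + 3)^4, so the eigenvalues are known. The minimal polynomial is
  m_A(x) = Π_λ (x − λ)^{k_λ}
where k_λ is the size of the *largest* Jordan block for λ (equivalently, the smallest k with (A − λI)^k v = 0 for every generalised eigenvector v of λ).

  λ = -3: largest Jordan block has size 2, contributing (x + 3)^2

So m_A(x) = (x + 3)^2 = x^2 + 6*x + 9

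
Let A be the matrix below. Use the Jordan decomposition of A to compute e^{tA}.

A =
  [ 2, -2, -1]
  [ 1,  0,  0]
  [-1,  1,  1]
e^{tA} =
  [t*exp(t) + exp(t), -t^2*exp(t)/2 - 2*t*exp(t), -t^2*exp(t)/2 - t*exp(t)]
  [t*exp(t), -t^2*exp(t)/2 - t*exp(t) + exp(t), -t^2*exp(t)/2]
  [-t*exp(t), t^2*exp(t)/2 + t*exp(t), t^2*exp(t)/2 + exp(t)]

Strategy: write A = P · J · P⁻¹ where J is a Jordan canonical form, so e^{tA} = P · e^{tJ} · P⁻¹, and e^{tJ} can be computed block-by-block.

A has Jordan form
J =
  [1, 1, 0]
  [0, 1, 1]
  [0, 0, 1]
(up to reordering of blocks).

Per-block formulas:
  For a 3×3 Jordan block J_3(1): exp(t · J_3(1)) = e^(1t)·(I + t·N + (t^2/2)·N^2), where N is the 3×3 nilpotent shift.

After assembling e^{tJ} and conjugating by P, we get:

e^{tA} =
  [t*exp(t) + exp(t), -t^2*exp(t)/2 - 2*t*exp(t), -t^2*exp(t)/2 - t*exp(t)]
  [t*exp(t), -t^2*exp(t)/2 - t*exp(t) + exp(t), -t^2*exp(t)/2]
  [-t*exp(t), t^2*exp(t)/2 + t*exp(t), t^2*exp(t)/2 + exp(t)]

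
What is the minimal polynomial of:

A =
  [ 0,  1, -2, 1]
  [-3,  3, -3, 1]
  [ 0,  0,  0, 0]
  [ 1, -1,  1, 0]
x^4 - 3*x^3 + 3*x^2 - x

The characteristic polynomial is χ_A(x) = x*(x - 1)^3, so the eigenvalues are known. The minimal polynomial is
  m_A(x) = Π_λ (x − λ)^{k_λ}
where k_λ is the size of the *largest* Jordan block for λ (equivalently, the smallest k with (A − λI)^k v = 0 for every generalised eigenvector v of λ).

  λ = 0: largest Jordan block has size 1, contributing (x − 0)
  λ = 1: largest Jordan block has size 3, contributing (x − 1)^3

So m_A(x) = x*(x - 1)^3 = x^4 - 3*x^3 + 3*x^2 - x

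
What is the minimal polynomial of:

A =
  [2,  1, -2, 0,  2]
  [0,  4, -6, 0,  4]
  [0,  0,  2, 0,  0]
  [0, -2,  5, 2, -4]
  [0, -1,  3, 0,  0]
x^2 - 4*x + 4

The characteristic polynomial is χ_A(x) = (x - 2)^5, so the eigenvalues are known. The minimal polynomial is
  m_A(x) = Π_λ (x − λ)^{k_λ}
where k_λ is the size of the *largest* Jordan block for λ (equivalently, the smallest k with (A − λI)^k v = 0 for every generalised eigenvector v of λ).

  λ = 2: largest Jordan block has size 2, contributing (x − 2)^2

So m_A(x) = (x - 2)^2 = x^2 - 4*x + 4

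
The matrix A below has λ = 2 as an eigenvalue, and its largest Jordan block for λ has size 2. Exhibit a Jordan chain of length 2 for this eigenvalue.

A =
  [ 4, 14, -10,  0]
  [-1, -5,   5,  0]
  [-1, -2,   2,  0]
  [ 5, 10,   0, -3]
A Jordan chain for λ = 2 of length 2:
v_1 = (2, -1, -1, 0)ᵀ
v_2 = (1, 0, 0, 1)ᵀ

Let N = A − (2)·I. We want v_2 with N^2 v_2 = 0 but N^1 v_2 ≠ 0; then v_{j-1} := N · v_j for j = 2, …, 2.

Pick v_2 = (1, 0, 0, 1)ᵀ.
Then v_1 = N · v_2 = (2, -1, -1, 0)ᵀ.

Sanity check: (A − (2)·I) v_1 = (0, 0, 0, 0)ᵀ = 0. ✓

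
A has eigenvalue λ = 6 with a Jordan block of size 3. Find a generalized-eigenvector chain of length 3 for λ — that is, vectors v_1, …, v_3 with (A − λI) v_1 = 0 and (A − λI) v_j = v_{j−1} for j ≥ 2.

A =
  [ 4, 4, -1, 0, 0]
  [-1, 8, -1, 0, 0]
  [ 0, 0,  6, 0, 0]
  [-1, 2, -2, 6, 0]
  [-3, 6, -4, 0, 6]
A Jordan chain for λ = 6 of length 3:
v_1 = (-2, -1, 0, -1, -3)ᵀ
v_2 = (-1, -1, 0, -2, -4)ᵀ
v_3 = (0, 0, 1, 0, 0)ᵀ

Let N = A − (6)·I. We want v_3 with N^3 v_3 = 0 but N^2 v_3 ≠ 0; then v_{j-1} := N · v_j for j = 3, …, 2.

Pick v_3 = (0, 0, 1, 0, 0)ᵀ.
Then v_2 = N · v_3 = (-1, -1, 0, -2, -4)ᵀ.
Then v_1 = N · v_2 = (-2, -1, 0, -1, -3)ᵀ.

Sanity check: (A − (6)·I) v_1 = (0, 0, 0, 0, 0)ᵀ = 0. ✓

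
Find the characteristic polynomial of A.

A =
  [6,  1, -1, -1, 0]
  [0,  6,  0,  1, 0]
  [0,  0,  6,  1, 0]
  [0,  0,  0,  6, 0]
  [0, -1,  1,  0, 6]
x^5 - 30*x^4 + 360*x^3 - 2160*x^2 + 6480*x - 7776

Expanding det(x·I − A) (e.g. by cofactor expansion or by noting that A is similar to its Jordan form J, which has the same characteristic polynomial as A) gives
  χ_A(x) = x^5 - 30*x^4 + 360*x^3 - 2160*x^2 + 6480*x - 7776
which factors as (x - 6)^5. The eigenvalues (with algebraic multiplicities) are λ = 6 with multiplicity 5.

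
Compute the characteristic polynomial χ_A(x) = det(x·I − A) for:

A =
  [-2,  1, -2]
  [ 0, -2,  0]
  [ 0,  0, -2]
x^3 + 6*x^2 + 12*x + 8

Expanding det(x·I − A) (e.g. by cofactor expansion or by noting that A is similar to its Jordan form J, which has the same characteristic polynomial as A) gives
  χ_A(x) = x^3 + 6*x^2 + 12*x + 8
which factors as (x + 2)^3. The eigenvalues (with algebraic multiplicities) are λ = -2 with multiplicity 3.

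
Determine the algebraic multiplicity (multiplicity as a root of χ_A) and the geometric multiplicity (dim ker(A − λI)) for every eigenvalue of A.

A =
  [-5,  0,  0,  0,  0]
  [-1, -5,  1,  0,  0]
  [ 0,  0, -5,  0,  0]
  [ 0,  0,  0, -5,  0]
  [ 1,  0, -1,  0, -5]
λ = -5: alg = 5, geom = 4

Step 1 — factor the characteristic polynomial to read off the algebraic multiplicities:
  χ_A(x) = (x + 5)^5

Step 2 — compute geometric multiplicities via the rank-nullity identity g(λ) = n − rank(A − λI):
  rank(A − (-5)·I) = 1, so dim ker(A − (-5)·I) = n − 1 = 4

Summary:
  λ = -5: algebraic multiplicity = 5, geometric multiplicity = 4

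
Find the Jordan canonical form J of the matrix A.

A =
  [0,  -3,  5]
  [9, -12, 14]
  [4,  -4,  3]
J_3(-3)

The characteristic polynomial is
  det(x·I − A) = x^3 + 9*x^2 + 27*x + 27 = (x + 3)^3

Eigenvalues and multiplicities (the geometric multiplicity of λ is n − rank(A − λI), which equals the number of Jordan blocks for λ):
  λ = -3: algebraic multiplicity = 3, geometric multiplicity = 1

Determining the block sizes for each eigenvalue:
  λ = -3: one block (gm = 1), so the single block has size am = 3 → block sizes [3]

Assembling the blocks gives a Jordan form
J =
  [-3,  1,  0]
  [ 0, -3,  1]
  [ 0,  0, -3]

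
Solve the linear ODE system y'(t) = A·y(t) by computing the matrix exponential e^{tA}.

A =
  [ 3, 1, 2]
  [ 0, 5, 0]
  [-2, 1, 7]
e^{tA} =
  [-2*t*exp(5*t) + exp(5*t), t*exp(5*t), 2*t*exp(5*t)]
  [0, exp(5*t), 0]
  [-2*t*exp(5*t), t*exp(5*t), 2*t*exp(5*t) + exp(5*t)]

Strategy: write A = P · J · P⁻¹ where J is a Jordan canonical form, so e^{tA} = P · e^{tJ} · P⁻¹, and e^{tJ} can be computed block-by-block.

A has Jordan form
J =
  [5, 1, 0]
  [0, 5, 0]
  [0, 0, 5]
(up to reordering of blocks).

Per-block formulas:
  For a 2×2 Jordan block J_2(5): exp(t · J_2(5)) = e^(5t)·(I + t·N), where N is the 2×2 nilpotent shift.
  For a 1×1 block at λ = 5: exp(t · [5]) = [e^(5t)].

After assembling e^{tJ} and conjugating by P, we get:

e^{tA} =
  [-2*t*exp(5*t) + exp(5*t), t*exp(5*t), 2*t*exp(5*t)]
  [0, exp(5*t), 0]
  [-2*t*exp(5*t), t*exp(5*t), 2*t*exp(5*t) + exp(5*t)]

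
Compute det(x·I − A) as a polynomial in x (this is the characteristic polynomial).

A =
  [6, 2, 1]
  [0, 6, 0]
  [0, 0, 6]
x^3 - 18*x^2 + 108*x - 216

Expanding det(x·I − A) (e.g. by cofactor expansion or by noting that A is similar to its Jordan form J, which has the same characteristic polynomial as A) gives
  χ_A(x) = x^3 - 18*x^2 + 108*x - 216
which factors as (x - 6)^3. The eigenvalues (with algebraic multiplicities) are λ = 6 with multiplicity 3.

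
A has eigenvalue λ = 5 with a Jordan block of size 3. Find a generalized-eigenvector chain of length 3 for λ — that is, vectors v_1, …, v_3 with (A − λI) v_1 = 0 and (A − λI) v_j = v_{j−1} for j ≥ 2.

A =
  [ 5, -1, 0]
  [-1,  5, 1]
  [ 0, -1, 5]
A Jordan chain for λ = 5 of length 3:
v_1 = (1, 0, 1)ᵀ
v_2 = (0, -1, 0)ᵀ
v_3 = (1, 0, 0)ᵀ

Let N = A − (5)·I. We want v_3 with N^3 v_3 = 0 but N^2 v_3 ≠ 0; then v_{j-1} := N · v_j for j = 3, …, 2.

Pick v_3 = (1, 0, 0)ᵀ.
Then v_2 = N · v_3 = (0, -1, 0)ᵀ.
Then v_1 = N · v_2 = (1, 0, 1)ᵀ.

Sanity check: (A − (5)·I) v_1 = (0, 0, 0)ᵀ = 0. ✓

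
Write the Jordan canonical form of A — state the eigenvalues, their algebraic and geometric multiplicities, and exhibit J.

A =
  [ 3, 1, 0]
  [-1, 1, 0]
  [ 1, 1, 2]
J_2(2) ⊕ J_1(2)

The characteristic polynomial is
  det(x·I − A) = x^3 - 6*x^2 + 12*x - 8 = (x - 2)^3

Eigenvalues and multiplicities (the geometric multiplicity of λ is n − rank(A − λI), which equals the number of Jordan blocks for λ):
  λ = 2: algebraic multiplicity = 3, geometric multiplicity = 2

Determining the block sizes for each eigenvalue:
  λ = 2: 2 blocks summing to 3 forces exactly one block of size 2 and the rest size 1 → block sizes [2, 1]

Assembling the blocks gives a Jordan form
J =
  [2, 1, 0]
  [0, 2, 0]
  [0, 0, 2]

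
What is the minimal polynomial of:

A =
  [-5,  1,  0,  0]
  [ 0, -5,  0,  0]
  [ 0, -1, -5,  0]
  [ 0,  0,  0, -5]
x^2 + 10*x + 25

The characteristic polynomial is χ_A(x) = (x + 5)^4, so the eigenvalues are known. The minimal polynomial is
  m_A(x) = Π_λ (x − λ)^{k_λ}
where k_λ is the size of the *largest* Jordan block for λ (equivalently, the smallest k with (A − λI)^k v = 0 for every generalised eigenvector v of λ).

  λ = -5: largest Jordan block has size 2, contributing (x + 5)^2

So m_A(x) = (x + 5)^2 = x^2 + 10*x + 25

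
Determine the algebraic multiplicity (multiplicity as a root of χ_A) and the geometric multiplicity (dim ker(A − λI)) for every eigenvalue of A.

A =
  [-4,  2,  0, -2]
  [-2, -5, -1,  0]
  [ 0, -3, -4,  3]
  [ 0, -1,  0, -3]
λ = -4: alg = 4, geom = 2

Step 1 — factor the characteristic polynomial to read off the algebraic multiplicities:
  χ_A(x) = (x + 4)^4

Step 2 — compute geometric multiplicities via the rank-nullity identity g(λ) = n − rank(A − λI):
  rank(A − (-4)·I) = 2, so dim ker(A − (-4)·I) = n − 2 = 2

Summary:
  λ = -4: algebraic multiplicity = 4, geometric multiplicity = 2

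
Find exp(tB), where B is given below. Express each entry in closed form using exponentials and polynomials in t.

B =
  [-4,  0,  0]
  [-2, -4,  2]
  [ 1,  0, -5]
e^{tB} =
  [exp(-4*t), 0, 0]
  [-2*exp(-4*t) + 2*exp(-5*t), exp(-4*t), 2*exp(-4*t) - 2*exp(-5*t)]
  [exp(-4*t) - exp(-5*t), 0, exp(-5*t)]

Strategy: write B = P · J · P⁻¹ where J is a Jordan canonical form, so e^{tB} = P · e^{tJ} · P⁻¹, and e^{tJ} can be computed block-by-block.

B has Jordan form
J =
  [-5,  0,  0]
  [ 0, -4,  0]
  [ 0,  0, -4]
(up to reordering of blocks).

Per-block formulas:
  For a 1×1 block at λ = -4: exp(t · [-4]) = [e^(-4t)].
  For a 1×1 block at λ = -5: exp(t · [-5]) = [e^(-5t)].

After assembling e^{tJ} and conjugating by P, we get:

e^{tB} =
  [exp(-4*t), 0, 0]
  [-2*exp(-4*t) + 2*exp(-5*t), exp(-4*t), 2*exp(-4*t) - 2*exp(-5*t)]
  [exp(-4*t) - exp(-5*t), 0, exp(-5*t)]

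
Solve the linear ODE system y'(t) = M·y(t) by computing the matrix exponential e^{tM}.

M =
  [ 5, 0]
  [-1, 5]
e^{tM} =
  [exp(5*t), 0]
  [-t*exp(5*t), exp(5*t)]

Strategy: write M = P · J · P⁻¹ where J is a Jordan canonical form, so e^{tM} = P · e^{tJ} · P⁻¹, and e^{tJ} can be computed block-by-block.

M has Jordan form
J =
  [5, 1]
  [0, 5]
(up to reordering of blocks).

Per-block formulas:
  For a 2×2 Jordan block J_2(5): exp(t · J_2(5)) = e^(5t)·(I + t·N), where N is the 2×2 nilpotent shift.

After assembling e^{tJ} and conjugating by P, we get:

e^{tM} =
  [exp(5*t), 0]
  [-t*exp(5*t), exp(5*t)]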